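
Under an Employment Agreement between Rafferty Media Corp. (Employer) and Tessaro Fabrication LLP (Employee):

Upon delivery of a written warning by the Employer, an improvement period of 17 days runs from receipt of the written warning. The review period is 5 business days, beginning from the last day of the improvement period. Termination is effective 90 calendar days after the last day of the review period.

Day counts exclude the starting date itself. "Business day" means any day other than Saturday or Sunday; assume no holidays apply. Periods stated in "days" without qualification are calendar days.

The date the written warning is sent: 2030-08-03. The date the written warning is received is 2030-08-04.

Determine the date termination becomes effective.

The last day of the improvement period: 17 calendar days after 2030-08-04 is 2030-08-21.
The last day of the review period: 5 business days after Wednesday, 2030-08-21, skipping weekends — Aug 22, Aug 23, Aug 26, Aug 27, Aug 28 — lands on Wednesday, 2030-08-28.
The date termination becomes effective: 90 calendar days after 2030-08-28 is 2030-11-26.

2030-11-26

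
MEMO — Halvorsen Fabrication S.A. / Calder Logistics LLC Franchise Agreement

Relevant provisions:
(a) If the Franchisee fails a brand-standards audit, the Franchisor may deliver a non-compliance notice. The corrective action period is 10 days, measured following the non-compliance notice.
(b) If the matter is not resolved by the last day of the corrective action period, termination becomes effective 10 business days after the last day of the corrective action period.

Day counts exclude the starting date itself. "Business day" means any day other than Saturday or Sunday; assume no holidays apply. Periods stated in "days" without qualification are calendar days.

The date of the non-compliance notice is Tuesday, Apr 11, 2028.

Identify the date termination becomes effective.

The last day of the corrective action period: Apr 11, 2028 + 10 days = Apr 21, 2028.
The date termination becomes effective: counting 10 business days from Friday, Apr 21, 2028 (Apr 24, Apr 25, Apr 26, Apr 27, Apr 28, May 1, May 2, May 3, May 4, May 5, skipping weekends) reaches Friday, May 5, 2028.

May 5, 2028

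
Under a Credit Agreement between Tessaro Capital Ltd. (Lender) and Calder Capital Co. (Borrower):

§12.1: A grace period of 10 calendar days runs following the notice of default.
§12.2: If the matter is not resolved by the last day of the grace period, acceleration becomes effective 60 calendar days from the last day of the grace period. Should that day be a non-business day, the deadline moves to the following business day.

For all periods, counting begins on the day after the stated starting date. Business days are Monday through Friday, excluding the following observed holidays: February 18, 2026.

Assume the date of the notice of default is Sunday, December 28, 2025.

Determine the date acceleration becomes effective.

March 9, 2026

Adding 10 calendar days to December 28, 2025 gives January 7, 2026, which is the last day of the grace period.
Adding 60 calendar days to January 7, 2026 gives March 8, 2026, which is the date acceleration becomes effective. That falls on a Sunday, so it rolls to the next business day, Monday, March 9, 2026.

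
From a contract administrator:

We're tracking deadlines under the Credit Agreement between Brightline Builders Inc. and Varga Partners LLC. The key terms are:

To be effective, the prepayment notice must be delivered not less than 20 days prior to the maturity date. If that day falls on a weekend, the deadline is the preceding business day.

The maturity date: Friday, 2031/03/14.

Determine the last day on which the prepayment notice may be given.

2031/03/14 minus 20 days is 2031/02/22. That is a Saturday, so the deadline moves back to Friday, 2031/02/21.

2031/02/21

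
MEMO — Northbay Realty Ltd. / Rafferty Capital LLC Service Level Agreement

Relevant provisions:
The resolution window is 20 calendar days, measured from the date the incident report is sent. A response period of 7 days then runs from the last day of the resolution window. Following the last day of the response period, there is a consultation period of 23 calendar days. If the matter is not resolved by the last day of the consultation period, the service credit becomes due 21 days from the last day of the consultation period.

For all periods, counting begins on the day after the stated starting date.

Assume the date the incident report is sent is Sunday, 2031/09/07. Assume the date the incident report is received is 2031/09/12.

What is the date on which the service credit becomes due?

The last day of the resolution window: 2031/09/07 + 20 days = 2031/09/27.
Adding 7 calendar days to 2031/09/27 gives 2031/10/04, which is the last day of the response period.
The last day of the consultation period: 2031/10/04 + 23 days = 2031/10/27.
The date on which the service credit becomes due: 2031/10/27 + 21 days = 2031/11/17.

2031/11/17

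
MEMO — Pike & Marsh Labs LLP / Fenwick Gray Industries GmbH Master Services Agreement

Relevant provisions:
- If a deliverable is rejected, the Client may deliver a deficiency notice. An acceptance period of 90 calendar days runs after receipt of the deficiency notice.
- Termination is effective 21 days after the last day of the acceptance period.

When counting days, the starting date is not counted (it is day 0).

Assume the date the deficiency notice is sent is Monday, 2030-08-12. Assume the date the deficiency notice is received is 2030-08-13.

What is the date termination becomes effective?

2030-12-02

The last day of the acceptance period: 90 calendar days after 2030-08-13 is 2030-11-11.
Adding 21 calendar days to 2030-11-11 gives 2030-12-02, which is the date termination becomes effective.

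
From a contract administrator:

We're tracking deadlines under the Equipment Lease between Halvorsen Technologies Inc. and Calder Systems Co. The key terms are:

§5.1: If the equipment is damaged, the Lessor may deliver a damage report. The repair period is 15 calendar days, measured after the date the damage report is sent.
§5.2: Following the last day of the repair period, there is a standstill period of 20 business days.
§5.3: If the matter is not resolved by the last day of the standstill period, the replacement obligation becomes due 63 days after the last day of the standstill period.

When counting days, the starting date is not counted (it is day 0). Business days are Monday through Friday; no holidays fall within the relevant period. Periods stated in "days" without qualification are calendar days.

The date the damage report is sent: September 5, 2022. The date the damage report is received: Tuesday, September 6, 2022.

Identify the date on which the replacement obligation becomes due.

December 20, 2022

The last day of the repair period: 15 calendar days after September 5, 2022 is September 20, 2022.
From Tuesday, September 20, 2022, 20 business days (Sep 21, Sep 22, Sep 23, Sep 26, …, Oct 14, Oct 17, Oct 18, skipping weekends) brings us to Tuesday, October 18, 2022, which is the last day of the standstill period.
Adding 63 calendar days to October 18, 2022 gives December 20, 2022, which is the date on which the replacement obligation becomes due.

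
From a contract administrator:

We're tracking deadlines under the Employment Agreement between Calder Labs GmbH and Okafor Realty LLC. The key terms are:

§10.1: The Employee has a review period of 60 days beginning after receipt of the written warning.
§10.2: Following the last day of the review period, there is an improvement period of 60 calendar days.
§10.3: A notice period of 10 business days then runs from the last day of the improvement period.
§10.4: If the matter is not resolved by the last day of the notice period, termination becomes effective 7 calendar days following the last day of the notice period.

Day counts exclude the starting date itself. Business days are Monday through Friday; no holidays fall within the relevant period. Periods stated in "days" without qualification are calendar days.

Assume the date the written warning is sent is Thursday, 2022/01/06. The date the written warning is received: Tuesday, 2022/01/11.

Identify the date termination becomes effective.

2022/06/01

Adding 60 calendar days to 2022/01/11 gives 2022/03/12, which is the last day of the review period.
Adding 60 calendar days to 2022/03/12 gives 2022/05/11, which is the last day of the improvement period.
From Wednesday, 2022/05/11, 10 business days (May 12, May 13, May 16, May 17, May 18, May 19, May 20, May 23, May 24, May 25, skipping weekends) brings us to Wednesday, 2022/05/25, which is the last day of the notice period.
Adding 7 calendar days to 2022/05/25 gives 2022/06/01, which is the date termination becomes effective.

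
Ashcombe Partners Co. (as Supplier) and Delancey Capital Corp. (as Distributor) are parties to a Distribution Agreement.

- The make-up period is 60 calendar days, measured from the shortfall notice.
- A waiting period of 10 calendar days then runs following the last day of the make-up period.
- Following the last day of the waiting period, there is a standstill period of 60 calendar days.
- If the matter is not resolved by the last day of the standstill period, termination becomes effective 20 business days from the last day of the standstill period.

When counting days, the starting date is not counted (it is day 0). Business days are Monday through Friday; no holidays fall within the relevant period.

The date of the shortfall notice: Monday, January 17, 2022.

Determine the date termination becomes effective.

June 24, 2022

The last day of the make-up period: 60 calendar days after January 17, 2022 is March 18, 2022.
The last day of the waiting period: 10 calendar days after March 18, 2022 is March 28, 2022.
The last day of the standstill period: March 28, 2022 + 60 days = May 27, 2022.
From Friday, May 27, 2022, 20 business days (May 30, May 31, Jun 1, Jun 2, …, Jun 22, Jun 23, Jun 24, skipping weekends) brings us to Friday, June 24, 2022, which is the date termination becomes effective.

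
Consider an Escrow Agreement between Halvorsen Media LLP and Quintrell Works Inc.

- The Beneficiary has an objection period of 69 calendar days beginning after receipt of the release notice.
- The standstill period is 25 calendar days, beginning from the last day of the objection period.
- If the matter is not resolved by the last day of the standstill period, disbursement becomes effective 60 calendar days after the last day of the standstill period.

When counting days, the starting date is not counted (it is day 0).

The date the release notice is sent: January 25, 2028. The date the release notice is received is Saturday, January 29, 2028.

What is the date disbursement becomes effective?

The last day of the objection period: 69 calendar days after January 29, 2028 is April 7, 2028.
The last day of the standstill period: April 7, 2028 + 25 days = May 2, 2028.
The date disbursement becomes effective: 60 calendar days after May 2, 2028 is July 1, 2028.

July 1, 2028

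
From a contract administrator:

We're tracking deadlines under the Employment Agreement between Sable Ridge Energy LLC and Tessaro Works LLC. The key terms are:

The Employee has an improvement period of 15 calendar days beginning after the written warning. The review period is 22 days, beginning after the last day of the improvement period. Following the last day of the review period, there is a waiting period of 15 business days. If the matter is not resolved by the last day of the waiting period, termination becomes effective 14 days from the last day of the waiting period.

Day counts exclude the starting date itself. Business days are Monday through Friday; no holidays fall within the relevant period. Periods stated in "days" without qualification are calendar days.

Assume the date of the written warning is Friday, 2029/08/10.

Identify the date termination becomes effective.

2029/10/19

The last day of the improvement period: 15 calendar days after 2029/08/10 is 2029/08/25.
The last day of the review period: 2029/08/25 + 22 days = 2029/09/16.
The last day of the waiting period: counting 15 business days from Sunday, 2029/09/16 (Sep 17, Sep 18, Sep 19, Sep 20, …, Oct 3, Oct 4, Oct 5, skipping weekends) reaches Friday, 2029/10/05.
The date termination becomes effective: 14 calendar days after 2029/10/05 is 2029/10/19.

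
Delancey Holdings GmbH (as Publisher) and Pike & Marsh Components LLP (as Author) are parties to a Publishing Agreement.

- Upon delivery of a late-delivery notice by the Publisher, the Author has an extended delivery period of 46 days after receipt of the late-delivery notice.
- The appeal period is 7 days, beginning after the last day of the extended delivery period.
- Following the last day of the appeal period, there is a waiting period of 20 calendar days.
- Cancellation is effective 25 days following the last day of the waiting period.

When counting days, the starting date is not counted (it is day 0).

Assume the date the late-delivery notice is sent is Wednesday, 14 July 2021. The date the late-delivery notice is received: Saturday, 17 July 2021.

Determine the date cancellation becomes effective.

23 October 2021

The last day of the extended delivery period: 46 calendar days after 17 July 2021 is 1 September 2021.
The last day of the appeal period: 7 calendar days after 1 September 2021 is 8 September 2021.
The last day of the waiting period: 8 September 2021 + 20 days = 28 September 2021.
The date cancellation becomes effective: 25 calendar days after 28 September 2021 is 23 October 2021.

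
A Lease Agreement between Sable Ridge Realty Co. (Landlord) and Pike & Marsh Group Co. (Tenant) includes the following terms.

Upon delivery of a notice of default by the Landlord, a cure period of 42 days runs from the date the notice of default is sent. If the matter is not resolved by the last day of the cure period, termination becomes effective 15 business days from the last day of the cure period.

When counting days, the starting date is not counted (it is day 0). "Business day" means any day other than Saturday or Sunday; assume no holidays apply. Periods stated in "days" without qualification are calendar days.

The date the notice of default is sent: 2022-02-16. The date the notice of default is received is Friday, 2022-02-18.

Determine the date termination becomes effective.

2022-04-20

The last day of the cure period: 42 calendar days after 2022-02-16 is 2022-03-30.
The date termination becomes effective: 15 business days after Wednesday, 2022-03-30, skipping weekends — Mar 31, Apr 1, Apr 4, Apr 5, …, Apr 18, Apr 19, Apr 20 — lands on Wednesday, 2022-04-20.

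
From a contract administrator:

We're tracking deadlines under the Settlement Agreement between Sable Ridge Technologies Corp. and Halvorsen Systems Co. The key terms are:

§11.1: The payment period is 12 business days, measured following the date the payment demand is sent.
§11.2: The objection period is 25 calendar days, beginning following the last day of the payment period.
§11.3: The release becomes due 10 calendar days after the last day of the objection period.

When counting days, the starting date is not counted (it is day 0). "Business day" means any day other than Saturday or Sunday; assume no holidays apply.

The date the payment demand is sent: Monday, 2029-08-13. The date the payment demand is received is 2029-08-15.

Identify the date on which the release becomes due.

The last day of the payment period: counting 12 business days from Monday, 2029-08-13 (Aug 14, Aug 15, Aug 16, Aug 17, …, Aug 27, Aug 28, Aug 29, skipping weekends) reaches Wednesday, 2029-08-29.
The last day of the objection period: 2029-08-29 + 25 days = 2029-09-23.
The date on which the release becomes due: 2029-09-23 + 10 days = 2029-10-03.

2029-10-03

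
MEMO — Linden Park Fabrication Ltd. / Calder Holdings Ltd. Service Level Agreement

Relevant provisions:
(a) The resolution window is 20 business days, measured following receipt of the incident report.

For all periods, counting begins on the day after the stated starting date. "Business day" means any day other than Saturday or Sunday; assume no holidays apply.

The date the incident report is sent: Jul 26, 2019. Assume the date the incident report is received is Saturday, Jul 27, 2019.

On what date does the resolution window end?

Aug 23, 2019

From Saturday, Jul 27, 2019, 20 business days (Jul 29, Jul 30, Jul 31, Aug 1, …, Aug 21, Aug 22, Aug 23, skipping weekends) brings us to Friday, Aug 23, 2019, which is the last day of the resolution window.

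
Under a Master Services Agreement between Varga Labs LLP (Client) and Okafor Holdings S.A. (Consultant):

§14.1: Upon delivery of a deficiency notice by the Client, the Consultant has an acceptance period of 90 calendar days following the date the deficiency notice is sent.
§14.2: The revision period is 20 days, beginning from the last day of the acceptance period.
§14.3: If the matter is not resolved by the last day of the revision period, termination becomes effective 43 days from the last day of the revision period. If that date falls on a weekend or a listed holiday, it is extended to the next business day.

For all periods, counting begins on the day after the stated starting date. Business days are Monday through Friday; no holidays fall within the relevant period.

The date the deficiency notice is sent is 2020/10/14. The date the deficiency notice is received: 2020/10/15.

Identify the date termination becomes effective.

Adding 90 calendar days to 2020/10/14 gives 2021/01/12, which is the last day of the acceptance period.
Adding 20 calendar days to 2021/01/12 gives 2021/02/01, which is the last day of the revision period.
The date termination becomes effective: 2021/02/01 + 43 days = 2021/03/16. 2021/03/16 is a Tuesday, so no roll-forward applies.

2021/03/16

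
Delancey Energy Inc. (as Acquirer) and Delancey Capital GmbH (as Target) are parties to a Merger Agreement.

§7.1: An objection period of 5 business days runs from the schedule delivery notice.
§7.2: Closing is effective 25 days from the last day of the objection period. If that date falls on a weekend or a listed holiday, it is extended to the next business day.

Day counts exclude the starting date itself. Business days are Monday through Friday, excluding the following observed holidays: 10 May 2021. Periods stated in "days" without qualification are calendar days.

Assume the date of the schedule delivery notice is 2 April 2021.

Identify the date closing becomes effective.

4 May 2021

The last day of the objection period: 5 business days after Friday, 2 April 2021, skipping weekends — Apr 5, Apr 6, Apr 7, Apr 8, Apr 9 — lands on Friday, 9 April 2021.
The date closing becomes effective: 9 April 2021 + 25 days = 4 May 2021. 4 May 2021 is a Tuesday and is not a listed holiday, so no roll-forward applies.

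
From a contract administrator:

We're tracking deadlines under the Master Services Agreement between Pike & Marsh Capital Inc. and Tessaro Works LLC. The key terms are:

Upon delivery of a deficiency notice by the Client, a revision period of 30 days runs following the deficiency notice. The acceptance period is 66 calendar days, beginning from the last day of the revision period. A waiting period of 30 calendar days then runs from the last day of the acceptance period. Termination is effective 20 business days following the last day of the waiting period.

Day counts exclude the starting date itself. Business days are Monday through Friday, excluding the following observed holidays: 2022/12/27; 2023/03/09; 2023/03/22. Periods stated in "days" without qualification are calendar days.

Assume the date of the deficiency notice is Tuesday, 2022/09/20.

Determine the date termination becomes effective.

Adding 30 calendar days to 2022/09/20 gives 2022/10/20, which is the last day of the revision period.
The last day of the acceptance period: 66 calendar days after 2022/10/20 is 2022/12/25.
The last day of the waiting period: 30 calendar days after 2022/12/25 is 2023/01/24.
The date termination becomes effective: 20 business days after Tuesday, 2023/01/24, skipping weekends — Jan 25, Jan 26, Jan 27, Jan 30, …, Feb 17, Feb 20, Feb 21 — lands on Tuesday, 2023/02/21.

2023/02/21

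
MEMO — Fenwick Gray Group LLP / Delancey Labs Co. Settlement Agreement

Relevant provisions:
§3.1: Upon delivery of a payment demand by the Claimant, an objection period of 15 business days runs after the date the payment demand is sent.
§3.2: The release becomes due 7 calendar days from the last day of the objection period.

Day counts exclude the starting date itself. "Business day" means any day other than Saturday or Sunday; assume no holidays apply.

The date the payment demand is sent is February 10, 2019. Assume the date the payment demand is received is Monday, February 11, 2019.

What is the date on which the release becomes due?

The last day of the objection period: 15 business days after Sunday, February 10, 2019, skipping weekends — Feb 11, Feb 12, Feb 13, Feb 14, …, Feb 27, Feb 28, Mar 1 — lands on Friday, March 1, 2019.
The date on which the release becomes due: 7 calendar days after March 1, 2019 is March 8, 2019.

March 8, 2019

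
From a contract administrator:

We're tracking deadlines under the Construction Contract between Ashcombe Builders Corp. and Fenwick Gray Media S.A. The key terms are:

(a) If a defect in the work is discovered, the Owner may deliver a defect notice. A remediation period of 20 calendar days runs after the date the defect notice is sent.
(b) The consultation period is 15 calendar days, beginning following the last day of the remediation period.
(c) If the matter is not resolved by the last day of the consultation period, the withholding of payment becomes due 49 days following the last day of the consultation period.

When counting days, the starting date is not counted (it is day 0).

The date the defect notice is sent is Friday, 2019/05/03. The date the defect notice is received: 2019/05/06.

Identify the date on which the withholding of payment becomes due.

The last day of the remediation period: 2019/05/03 + 20 days = 2019/05/23.
The last day of the consultation period: 2019/05/23 + 15 days = 2019/06/07.
Adding 49 calendar days to 2019/06/07 gives 2019/07/26, which is the date on which the withholding of payment becomes due.

2019/07/26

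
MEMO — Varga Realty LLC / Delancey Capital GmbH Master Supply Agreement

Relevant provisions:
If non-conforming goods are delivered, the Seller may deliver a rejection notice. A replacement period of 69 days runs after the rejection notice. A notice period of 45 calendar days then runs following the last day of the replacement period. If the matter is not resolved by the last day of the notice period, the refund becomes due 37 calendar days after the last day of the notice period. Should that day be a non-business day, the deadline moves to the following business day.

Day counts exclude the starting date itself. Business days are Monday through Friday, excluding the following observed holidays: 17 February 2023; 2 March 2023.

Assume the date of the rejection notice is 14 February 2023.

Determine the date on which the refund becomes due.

The last day of the replacement period: 14 February 2023 + 69 days = 24 April 2023.
The last day of the notice period: 45 calendar days after 24 April 2023 is 8 June 2023.
The date on which the refund becomes due: 8 June 2023 + 37 days = 15 July 2023. That falls on a Saturday, so it rolls to the next business day, Monday, 17 July 2023.

17 July 2023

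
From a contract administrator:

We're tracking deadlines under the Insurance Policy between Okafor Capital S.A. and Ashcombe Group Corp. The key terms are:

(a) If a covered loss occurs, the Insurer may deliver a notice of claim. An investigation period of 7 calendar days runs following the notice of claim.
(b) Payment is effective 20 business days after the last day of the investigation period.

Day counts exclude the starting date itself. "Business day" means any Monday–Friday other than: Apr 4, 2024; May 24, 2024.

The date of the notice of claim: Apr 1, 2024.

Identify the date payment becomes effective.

May 6, 2024

The last day of the investigation period: Apr 1, 2024 + 7 days = Apr 8, 2024.
The date payment becomes effective: counting 20 business days from Monday, Apr 8, 2024 (Apr 9, Apr 10, Apr 11, Apr 12, …, May 2, May 3, May 6, skipping weekends) reaches Monday, May 6, 2024.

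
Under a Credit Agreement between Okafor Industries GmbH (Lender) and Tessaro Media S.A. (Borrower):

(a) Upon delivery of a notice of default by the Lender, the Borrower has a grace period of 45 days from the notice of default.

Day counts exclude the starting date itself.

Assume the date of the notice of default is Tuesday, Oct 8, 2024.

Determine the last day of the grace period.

The last day of the grace period: 45 calendar days after Oct 8, 2024 is Nov 22, 2024.

Nov 22, 2024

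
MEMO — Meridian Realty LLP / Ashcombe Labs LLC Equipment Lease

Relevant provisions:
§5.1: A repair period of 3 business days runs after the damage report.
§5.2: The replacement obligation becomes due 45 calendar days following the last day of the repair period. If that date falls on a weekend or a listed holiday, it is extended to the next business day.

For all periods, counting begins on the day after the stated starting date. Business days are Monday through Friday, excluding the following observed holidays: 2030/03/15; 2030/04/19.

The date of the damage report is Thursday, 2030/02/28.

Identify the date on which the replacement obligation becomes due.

From Thursday, 2030/02/28, 3 business days (Mar 1, Mar 4, Mar 5, skipping weekends) brings us to Tuesday, 2030/03/05, which is the last day of the repair period.
The date on which the replacement obligation becomes due: 45 calendar days after 2030/03/05 is 2030/04/19. That falls on Friday, a listed holiday, so it rolls to the next business day, Monday, 2030/04/22.

2030/04/22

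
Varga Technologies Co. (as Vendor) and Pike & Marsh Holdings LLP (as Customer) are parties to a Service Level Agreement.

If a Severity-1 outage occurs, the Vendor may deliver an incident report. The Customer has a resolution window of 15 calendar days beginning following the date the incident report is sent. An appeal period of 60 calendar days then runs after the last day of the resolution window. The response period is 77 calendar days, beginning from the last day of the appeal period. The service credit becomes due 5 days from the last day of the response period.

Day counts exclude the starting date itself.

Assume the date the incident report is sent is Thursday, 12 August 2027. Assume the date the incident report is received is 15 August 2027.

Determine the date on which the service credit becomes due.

16 January 2028

The last day of the resolution window: 12 August 2027 + 15 days = 27 August 2027.
The last day of the appeal period: 27 August 2027 + 60 days = 26 October 2027.
The last day of the response period: 77 calendar days after 26 October 2027 is 11 January 2028.
Adding 5 calendar days to 11 January 2028 gives 16 January 2028, which is the date on which the service credit becomes due.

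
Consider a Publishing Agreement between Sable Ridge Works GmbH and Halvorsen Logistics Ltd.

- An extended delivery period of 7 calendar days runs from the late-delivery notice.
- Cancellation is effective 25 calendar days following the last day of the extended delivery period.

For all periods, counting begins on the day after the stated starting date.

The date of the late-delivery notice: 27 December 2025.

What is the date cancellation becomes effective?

28 January 2026

The last day of the extended delivery period: 27 December 2025 + 7 days = 3 January 2026.
The date cancellation becomes effective: 3 January 2026 + 25 days = 28 January 2026.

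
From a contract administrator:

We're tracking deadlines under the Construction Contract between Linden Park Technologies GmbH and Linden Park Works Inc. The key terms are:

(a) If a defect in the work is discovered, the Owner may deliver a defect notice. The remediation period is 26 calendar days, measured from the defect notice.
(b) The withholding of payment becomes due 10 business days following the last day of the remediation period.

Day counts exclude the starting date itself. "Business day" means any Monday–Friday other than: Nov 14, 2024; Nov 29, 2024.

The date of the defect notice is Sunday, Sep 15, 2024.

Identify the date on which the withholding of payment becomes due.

Adding 26 calendar days to Sep 15, 2024 gives Oct 11, 2024, which is the last day of the remediation period.
The date on which the withholding of payment becomes due: counting 10 business days from Friday, Oct 11, 2024 (Oct 14, Oct 15, Oct 16, Oct 17, Oct 18, Oct 21, Oct 22, Oct 23, Oct 24, Oct 25, skipping weekends) reaches Friday, Oct 25, 2024.

Oct 25, 2024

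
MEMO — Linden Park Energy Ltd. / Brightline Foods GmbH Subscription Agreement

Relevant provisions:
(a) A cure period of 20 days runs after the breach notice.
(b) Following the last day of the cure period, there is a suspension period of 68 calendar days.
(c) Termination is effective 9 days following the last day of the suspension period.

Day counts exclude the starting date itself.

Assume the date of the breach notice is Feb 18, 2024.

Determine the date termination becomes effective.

May 25, 2024

The last day of the cure period: 20 calendar days after Feb 18, 2024 is Mar 9, 2024.
Adding 68 calendar days to Mar 9, 2024 gives May 16, 2024, which is the last day of the suspension period.
The date termination becomes effective: May 16, 2024 + 9 days = May 25, 2024.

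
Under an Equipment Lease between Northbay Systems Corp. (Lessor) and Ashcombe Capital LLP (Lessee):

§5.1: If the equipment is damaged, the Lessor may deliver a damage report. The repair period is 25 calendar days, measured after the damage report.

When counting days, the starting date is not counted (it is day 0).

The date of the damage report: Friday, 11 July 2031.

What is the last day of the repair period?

The last day of the repair period: 25 calendar days after 11 July 2031 is 5 August 2031.

5 August 2031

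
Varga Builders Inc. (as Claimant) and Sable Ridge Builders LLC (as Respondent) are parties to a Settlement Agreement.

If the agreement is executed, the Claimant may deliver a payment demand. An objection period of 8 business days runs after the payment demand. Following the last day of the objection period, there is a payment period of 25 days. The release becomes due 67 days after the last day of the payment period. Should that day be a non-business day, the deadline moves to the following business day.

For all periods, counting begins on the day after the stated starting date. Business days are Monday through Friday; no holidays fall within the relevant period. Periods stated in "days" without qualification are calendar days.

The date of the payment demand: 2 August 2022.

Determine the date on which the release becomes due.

14 November 2022

The last day of the objection period: 8 business days after Tuesday, 2 August 2022, skipping weekends — Aug 3, Aug 4, Aug 5, Aug 8, Aug 9, Aug 10, Aug 11, Aug 12 — lands on Friday, 12 August 2022.
Adding 25 calendar days to 12 August 2022 gives 6 September 2022, which is the last day of the payment period.
The date on which the release becomes due: 67 calendar days after 6 September 2022 is 12 November 2022. That falls on a Saturday, so it rolls to the next business day, Monday, 14 November 2022.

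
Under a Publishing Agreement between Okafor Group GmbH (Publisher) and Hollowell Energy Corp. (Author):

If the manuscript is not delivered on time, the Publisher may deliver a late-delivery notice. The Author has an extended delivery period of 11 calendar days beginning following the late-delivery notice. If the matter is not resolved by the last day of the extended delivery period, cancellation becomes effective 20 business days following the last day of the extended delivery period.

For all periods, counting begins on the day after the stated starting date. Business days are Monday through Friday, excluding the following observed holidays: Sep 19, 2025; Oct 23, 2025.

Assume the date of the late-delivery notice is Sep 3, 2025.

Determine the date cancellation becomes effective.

The last day of the extended delivery period: 11 calendar days after Sep 3, 2025 is Sep 14, 2025.
From Sunday, Sep 14, 2025, 20 business days (Sep 15, Sep 16, Sep 17, Sep 18, …, Oct 9, Oct 10, Oct 13, skipping weekends and the listed holiday on Sep 19) brings us to Monday, Oct 13, 2025, which is the date cancellation becomes effective.

Oct 13, 2025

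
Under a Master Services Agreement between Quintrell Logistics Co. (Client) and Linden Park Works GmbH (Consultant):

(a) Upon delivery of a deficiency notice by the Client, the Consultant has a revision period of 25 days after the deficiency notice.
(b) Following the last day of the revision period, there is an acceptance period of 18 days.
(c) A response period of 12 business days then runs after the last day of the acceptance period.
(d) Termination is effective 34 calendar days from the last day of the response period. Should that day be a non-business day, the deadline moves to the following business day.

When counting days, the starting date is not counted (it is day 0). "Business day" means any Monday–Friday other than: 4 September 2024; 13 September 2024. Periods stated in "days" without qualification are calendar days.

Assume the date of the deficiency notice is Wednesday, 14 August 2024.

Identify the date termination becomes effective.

The last day of the revision period: 14 August 2024 + 25 days = 8 September 2024.
The last day of the acceptance period: 18 calendar days after 8 September 2024 is 26 September 2024.
The last day of the response period: counting 12 business days from Thursday, 26 September 2024 (Sep 27, Sep 30, Oct 1, Oct 2, …, Oct 10, Oct 11, Oct 14, skipping weekends) reaches Monday, 14 October 2024.
The date termination becomes effective: 34 calendar days after 14 October 2024 is 17 November 2024. That falls on a Sunday, so it rolls to the next business day, Monday, 18 November 2024.

18 November 2024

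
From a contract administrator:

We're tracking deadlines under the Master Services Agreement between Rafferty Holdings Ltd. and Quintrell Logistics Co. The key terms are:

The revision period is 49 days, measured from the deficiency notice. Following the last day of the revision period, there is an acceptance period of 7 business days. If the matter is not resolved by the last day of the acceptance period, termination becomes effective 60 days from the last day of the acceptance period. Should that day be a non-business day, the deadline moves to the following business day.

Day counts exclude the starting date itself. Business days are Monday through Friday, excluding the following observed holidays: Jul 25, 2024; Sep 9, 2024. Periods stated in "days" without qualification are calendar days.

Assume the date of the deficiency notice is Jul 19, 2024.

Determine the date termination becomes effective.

Nov 18, 2024

The last day of the revision period: 49 calendar days after Jul 19, 2024 is Sep 6, 2024.
The last day of the acceptance period: counting 7 business days from Friday, Sep 6, 2024 (Sep 10, Sep 11, Sep 12, Sep 13, Sep 16, Sep 17, Sep 18, skipping weekends and the listed holiday on Sep 9) reaches Wednesday, Sep 18, 2024.
The date termination becomes effective: 60 calendar days after Sep 18, 2024 is Nov 17, 2024. That falls on a Sunday, so it rolls to the next business day, Monday, Nov 18, 2024.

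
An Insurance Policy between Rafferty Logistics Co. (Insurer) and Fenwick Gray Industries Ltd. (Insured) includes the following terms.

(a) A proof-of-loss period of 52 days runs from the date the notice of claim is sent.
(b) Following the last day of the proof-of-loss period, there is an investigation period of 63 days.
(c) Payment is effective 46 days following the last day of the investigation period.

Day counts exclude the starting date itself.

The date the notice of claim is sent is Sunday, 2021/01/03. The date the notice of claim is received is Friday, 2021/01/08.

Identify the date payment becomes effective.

Adding 52 calendar days to 2021/01/03 gives 2021/02/24, which is the last day of the proof-of-loss period.
The last day of the investigation period: 2021/02/24 + 63 days = 2021/04/28.
Adding 46 calendar days to 2021/04/28 gives 2021/06/13, which is the date payment becomes effective.

2021/06/13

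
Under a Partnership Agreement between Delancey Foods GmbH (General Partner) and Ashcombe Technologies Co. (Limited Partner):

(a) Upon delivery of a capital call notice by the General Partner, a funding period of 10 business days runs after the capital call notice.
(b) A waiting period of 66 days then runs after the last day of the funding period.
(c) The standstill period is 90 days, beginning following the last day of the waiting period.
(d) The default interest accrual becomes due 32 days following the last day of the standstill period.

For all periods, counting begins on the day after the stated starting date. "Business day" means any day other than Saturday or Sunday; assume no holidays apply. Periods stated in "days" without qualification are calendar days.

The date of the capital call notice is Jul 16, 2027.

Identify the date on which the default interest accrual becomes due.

The last day of the funding period: 10 business days after Friday, Jul 16, 2027, skipping weekends — Jul 19, Jul 20, Jul 21, Jul 22, Jul 23, Jul 26, Jul 27, Jul 28, Jul 29, Jul 30 — lands on Friday, Jul 30, 2027.
The last day of the waiting period: Jul 30, 2027 + 66 days = Oct 4, 2027.
Adding 90 calendar days to Oct 4, 2027 gives Jan 2, 2028, which is the last day of the standstill period.
The date on which the default interest accrual becomes due: 32 calendar days after Jan 2, 2028 is Feb 3, 2028.

Feb 3, 2028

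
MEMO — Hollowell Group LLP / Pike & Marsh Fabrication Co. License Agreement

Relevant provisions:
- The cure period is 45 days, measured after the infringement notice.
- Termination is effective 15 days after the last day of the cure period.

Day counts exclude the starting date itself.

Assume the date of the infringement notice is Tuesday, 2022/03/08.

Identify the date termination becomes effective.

Adding 45 calendar days to 2022/03/08 gives 2022/04/22, which is the last day of the cure period.
The date termination becomes effective: 15 calendar days after 2022/04/22 is 2022/05/07.

2022/05/07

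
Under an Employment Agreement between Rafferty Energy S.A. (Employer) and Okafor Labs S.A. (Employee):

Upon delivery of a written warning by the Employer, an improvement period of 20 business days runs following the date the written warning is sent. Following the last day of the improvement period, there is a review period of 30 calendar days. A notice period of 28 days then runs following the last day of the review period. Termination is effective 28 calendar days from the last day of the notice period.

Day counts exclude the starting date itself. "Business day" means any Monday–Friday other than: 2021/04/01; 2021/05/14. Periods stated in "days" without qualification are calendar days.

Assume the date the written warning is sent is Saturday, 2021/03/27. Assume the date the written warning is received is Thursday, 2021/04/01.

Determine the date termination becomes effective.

2021/07/21

The last day of the improvement period: 20 business days after Saturday, 2021/03/27, skipping weekends and the listed holiday on Apr 1 — Mar 29, Mar 30, Mar 31, Apr 2, …, Apr 22, Apr 23, Apr 26 — lands on Monday, 2021/04/26.
The last day of the review period: 30 calendar days after 2021/04/26 is 2021/05/26.
The last day of the notice period: 2021/05/26 + 28 days = 2021/06/23.
Adding 28 calendar days to 2021/06/23 gives 2021/07/21, which is the date termination becomes effective.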